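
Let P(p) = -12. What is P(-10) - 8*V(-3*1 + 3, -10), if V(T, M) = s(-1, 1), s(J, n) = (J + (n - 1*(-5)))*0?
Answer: -12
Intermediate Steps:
s(J, n) = 0 (s(J, n) = (J + (n + 5))*0 = (J + (5 + n))*0 = (5 + J + n)*0 = 0)
V(T, M) = 0
P(-10) - 8*V(-3*1 + 3, -10) = -12 - 8*0 = -12 + 0 = -12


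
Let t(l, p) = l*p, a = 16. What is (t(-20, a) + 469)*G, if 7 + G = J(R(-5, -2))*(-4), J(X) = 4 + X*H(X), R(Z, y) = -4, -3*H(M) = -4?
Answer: -745/3 ≈ -248.33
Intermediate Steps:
H(M) = 4/3 (H(M) = -⅓*(-4) = 4/3)
J(X) = 4 + 4*X/3 (J(X) = 4 + X*(4/3) = 4 + 4*X/3)
G = -5/3 (G = -7 + (4 + (4/3)*(-4))*(-4) = -7 + (4 - 16/3)*(-4) = -7 - 4/3*(-4) = -7 + 16/3 = -5/3 ≈ -1.6667)
(t(-20, a) + 469)*G = (-20*16 + 469)*(-5/3) = (-320 + 469)*(-5/3) = 149*(-5/3) = -745/3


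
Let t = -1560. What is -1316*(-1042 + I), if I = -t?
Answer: -681688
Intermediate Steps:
I = 1560 (I = -1*(-1560) = 1560)
-1316*(-1042 + I) = -1316*(-1042 + 1560) = -1316*518 = -681688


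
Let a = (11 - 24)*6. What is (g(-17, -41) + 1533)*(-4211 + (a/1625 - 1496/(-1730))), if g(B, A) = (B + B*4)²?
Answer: -797373975454/21625 ≈ -3.6873e+7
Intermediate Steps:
a = -78 (a = -13*6 = -78)
g(B, A) = 25*B² (g(B, A) = (B + 4*B)² = (5*B)² = 25*B²)
(g(-17, -41) + 1533)*(-4211 + (a/1625 - 1496/(-1730))) = (25*(-17)² + 1533)*(-4211 + (-78/1625 - 1496/(-1730))) = (25*289 + 1533)*(-4211 + (-78*1/1625 - 1496*(-1/1730))) = (7225 + 1533)*(-4211 + (-6/125 + 748/865)) = 8758*(-4211 + 17662/21625) = 8758*(-91045213/21625) = -797373975454/21625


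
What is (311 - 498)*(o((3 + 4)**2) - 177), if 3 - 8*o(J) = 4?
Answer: 264979/8 ≈ 33122.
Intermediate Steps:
o(J) = -1/8 (o(J) = 3/8 - 1/8*4 = 3/8 - 1/2 = -1/8)
(311 - 498)*(o((3 + 4)**2) - 177) = (311 - 498)*(-1/8 - 177) = -187*(-1417/8) = 264979/8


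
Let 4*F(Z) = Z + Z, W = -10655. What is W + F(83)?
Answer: -21227/2 ≈ -10614.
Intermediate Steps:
F(Z) = Z/2 (F(Z) = (Z + Z)/4 = (2*Z)/4 = Z/2)
W + F(83) = -10655 + (½)*83 = -10655 + 83/2 = -21227/2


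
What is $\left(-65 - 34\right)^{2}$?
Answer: $9801$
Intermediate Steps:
$\left(-65 - 34\right)^{2} = \left(-99\right)^{2} = 9801$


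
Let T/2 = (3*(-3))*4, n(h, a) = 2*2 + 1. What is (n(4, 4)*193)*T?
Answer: -69480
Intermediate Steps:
n(h, a) = 5 (n(h, a) = 4 + 1 = 5)
T = -72 (T = 2*((3*(-3))*4) = 2*(-9*4) = 2*(-36) = -72)
(n(4, 4)*193)*T = (5*193)*(-72) = 965*(-72) = -69480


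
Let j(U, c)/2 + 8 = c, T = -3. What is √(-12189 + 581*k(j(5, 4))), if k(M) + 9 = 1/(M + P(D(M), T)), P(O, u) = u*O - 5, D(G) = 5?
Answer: I*√69755/2 ≈ 132.06*I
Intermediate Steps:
j(U, c) = -16 + 2*c
P(O, u) = -5 + O*u (P(O, u) = O*u - 5 = -5 + O*u)
k(M) = -9 + 1/(-20 + M) (k(M) = -9 + 1/(M + (-5 + 5*(-3))) = -9 + 1/(M + (-5 - 15)) = -9 + 1/(M - 20) = -9 + 1/(-20 + M))
√(-12189 + 581*k(j(5, 4))) = √(-12189 + 581*((181 - 9*(-16 + 2*4))/(-20 + (-16 + 2*4)))) = √(-12189 + 581*((181 - 9*(-16 + 8))/(-20 + (-16 + 8)))) = √(-12189 + 581*((181 - 9*(-8))/(-20 - 8))) = √(-12189 + 581*((181 + 72)/(-28))) = √(-12189 + 581*(-1/28*253)) = √(-12189 + 581*(-253/28)) = √(-12189 - 20999/4) = √(-69755/4) = I*√69755/2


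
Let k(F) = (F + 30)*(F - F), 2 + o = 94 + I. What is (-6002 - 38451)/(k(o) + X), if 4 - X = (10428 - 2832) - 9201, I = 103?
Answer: -44453/1609 ≈ -27.628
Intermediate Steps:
o = 195 (o = -2 + (94 + 103) = -2 + 197 = 195)
k(F) = 0 (k(F) = (30 + F)*0 = 0)
X = 1609 (X = 4 - ((10428 - 2832) - 9201) = 4 - (7596 - 9201) = 4 - 1*(-1605) = 4 + 1605 = 1609)
(-6002 - 38451)/(k(o) + X) = (-6002 - 38451)/(0 + 1609) = -44453/1609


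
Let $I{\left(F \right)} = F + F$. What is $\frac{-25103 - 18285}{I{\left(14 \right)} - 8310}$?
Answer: $\frac{21694}{4141} \approx 5.2388$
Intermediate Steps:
$I{\left(F \right)} = 2 F$
$\frac{-25103 - 18285}{I{\left(14 \right)} - 8310} = \frac{-25103 - 18285}{2 \cdot 14 - 8310} = - \frac{43388}{28 - 8310} = - \frac{43388}{-8282} = \left(-43388\right) \left(- \frac{1}{8282}\right) = \frac{21694}{4141}$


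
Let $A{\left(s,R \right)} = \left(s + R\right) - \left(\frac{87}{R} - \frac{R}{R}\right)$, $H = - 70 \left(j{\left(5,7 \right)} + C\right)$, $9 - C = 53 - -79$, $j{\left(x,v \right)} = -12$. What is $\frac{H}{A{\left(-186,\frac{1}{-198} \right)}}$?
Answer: $\frac{1871100}{3374117} \approx 0.55455$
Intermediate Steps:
$C = -123$ ($C = 9 - \left(53 - -79\right) = 9 - \left(53 + 79\right) = 9 - 132 = -123$)
$H = 9450$ ($H = - 70 \left(-12 - 123\right) = \left(-70\right) \left(-135\right) = 9450$)
$A{\left(s,R \right)} = 1 + R + s - \frac{87}{R}$ ($A{\left(s,R \right)} = \left(R + s\right) + \left(- \frac{87}{R} + 1\right) = \left(R + s\right) + \left(1 - \frac{87}{R}\right) = 1 + R + s - \frac{87}{R}$)
$\frac{H}{A{\left(-186,\frac{1}{-198} \right)}} = \frac{9450}{1 + \frac{1}{-198} - 186 - \frac{87}{\frac{1}{-198}}} = \frac{9450}{1 - \frac{1}{198} - 186 - \frac{87}{- \frac{1}{198}}} = \frac{9450}{1 - \frac{1}{198} - 186 - -17226} = \frac{9450}{1 - \frac{1}{198} - 186 + 17226} = \frac{9450}{\frac{3374117}{198}} = 9450 \cdot \frac{198}{3374117} = \frac{1871100}{3374117}$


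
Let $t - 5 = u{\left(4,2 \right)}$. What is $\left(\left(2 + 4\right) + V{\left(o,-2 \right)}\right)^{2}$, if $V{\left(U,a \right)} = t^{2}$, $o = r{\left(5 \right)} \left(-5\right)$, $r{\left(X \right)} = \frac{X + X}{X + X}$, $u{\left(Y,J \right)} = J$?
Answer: $3025$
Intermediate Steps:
$r{\left(X \right)} = 1$ ($r{\left(X \right)} = \frac{2 X}{2 X} = 2 X \frac{1}{2 X} = 1$)
$t = 7$ ($t = 5 + 2 = 7$)
$o = -5$ ($o = 1 \left(-5\right) = -5$)
$V{\left(U,a \right)} = 49$ ($V{\left(U,a \right)} = 7^{2} = 49$)
$\left(\left(2 + 4\right) + V{\left(o,-2 \right)}\right)^{2} = \left(\left(2 + 4\right) + 49\right)^{2} = \left(6 + 49\right)^{2} = 55^{2} = 3025$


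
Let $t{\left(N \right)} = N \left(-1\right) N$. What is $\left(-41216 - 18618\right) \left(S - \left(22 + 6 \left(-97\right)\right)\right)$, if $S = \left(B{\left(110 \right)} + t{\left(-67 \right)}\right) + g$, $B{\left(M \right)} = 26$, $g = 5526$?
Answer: $-97110582$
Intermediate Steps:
$t{\left(N \right)} = - N^{2}$ ($t{\left(N \right)} = - N N = - N^{2}$)
$S = 1063$ ($S = \left(26 - \left(-67\right)^{2}\right) + 5526 = \left(26 - 4489\right) + 5526 = -4463 + 5526 = 1063$)
$\left(-41216 - 18618\right) \left(S - \left(22 + 6 \left(-97\right)\right)\right) = \left(-41216 - 18618\right) \left(1063 - \left(22 + 6 \left(-97\right)\right)\right) = - 59834 \left(1063 - \left(22 - 582\right)\right) = - 59834 \left(1063 - -560\right) = - 59834 \left(1063 + 560\right) = \left(-59834\right) 1623 = -97110582$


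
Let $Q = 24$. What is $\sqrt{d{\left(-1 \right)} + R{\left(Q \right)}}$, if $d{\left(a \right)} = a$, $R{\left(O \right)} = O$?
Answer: $\sqrt{23} \approx 4.7958$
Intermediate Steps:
$\sqrt{d{\left(-1 \right)} + R{\left(Q \right)}} = \sqrt{-1 + 24} = \sqrt{23}$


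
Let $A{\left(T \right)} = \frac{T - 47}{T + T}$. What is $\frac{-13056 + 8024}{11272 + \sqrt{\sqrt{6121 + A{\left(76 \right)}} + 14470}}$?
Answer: $- \frac{5032}{11272 + \sqrt{14470 + \frac{\sqrt{35355998}}{76}}} \approx -0.44169$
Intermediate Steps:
$A{\left(T \right)} = \frac{-47 + T}{2 T}$
$\frac{-13056 + 8024}{11272 + \sqrt{\sqrt{6121 + A{\left(76 \right)}} + 14470}} = \frac{-13056 + 8024}{11272 + \sqrt{\sqrt{6121 + \frac{-47 + 76}{2 \cdot 76}} + 14470}} = - \frac{5032}{11272 + \sqrt{\sqrt{6121 + \frac{1}{2} \cdot \frac{1}{76} \cdot 29} + 14470}} = - \frac{5032}{11272 + \sqrt{\sqrt{6121 + \frac{29}{152}} + 14470}} = - \frac{5032}{11272 + \sqrt{\sqrt{\frac{930421}{152}} + 14470}} = - \frac{5032}{11272 + \sqrt{\frac{\sqrt{35355998}}{76} + 14470}} = - \frac{5032}{11272 + \sqrt{14470 + \frac{\sqrt{35355998}}{76}}}$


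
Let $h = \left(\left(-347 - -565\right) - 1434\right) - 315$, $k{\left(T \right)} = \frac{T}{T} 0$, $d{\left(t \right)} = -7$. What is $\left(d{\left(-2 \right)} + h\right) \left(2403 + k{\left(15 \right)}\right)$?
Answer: $-3695814$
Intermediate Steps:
$k{\left(T \right)} = 0$ ($k{\left(T \right)} = 1 \cdot 0 = 0$)
$h = -1531$ ($h = \left(\left(-347 + 565\right) - 1434\right) - 315 = \left(218 - 1434\right) - 315 = -1216 - 315 = -1531$)
$\left(d{\left(-2 \right)} + h\right) \left(2403 + k{\left(15 \right)}\right) = \left(-7 - 1531\right) \left(2403 + 0\right) = \left(-1538\right) 2403 = -3695814$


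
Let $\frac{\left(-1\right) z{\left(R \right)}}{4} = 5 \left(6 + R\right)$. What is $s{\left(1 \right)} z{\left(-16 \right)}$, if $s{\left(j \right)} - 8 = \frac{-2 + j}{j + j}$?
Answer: $1500$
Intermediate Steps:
$s{\left(j \right)} = 8 + \frac{-2 + j}{2 j}$ ($s{\left(j \right)} = 8 + \frac{-2 + j}{j + j} = 8 + \frac{-2 + j}{2 j}$)
$z{\left(R \right)} = -120 - 20 R$ ($z{\left(R \right)} = - 4 \cdot 5 \left(6 + R\right) = - 4 \left(30 + 5 R\right) = -120 - 20 R$)
$s{\left(1 \right)} z{\left(-16 \right)} = \left(\frac{17}{2} - 1^{-1}\right) \left(-120 - -320\right) = \left(\frac{17}{2} - 1\right) \left(-120 + 320\right) = \left(\frac{17}{2} - 1\right) 200 = \frac{15}{2} \cdot 200 = 1500$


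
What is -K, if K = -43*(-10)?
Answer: -430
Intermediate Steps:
K = 430
-K = -1*430 = -430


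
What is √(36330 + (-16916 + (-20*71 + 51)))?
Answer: 3*√2005 ≈ 134.33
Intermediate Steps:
√(36330 + (-16916 + (-20*71 + 51))) = √(36330 + (-16916 + (-1420 + 51))) = √(36330 + (-16916 - 1369)) = √(36330 - 18285) = √18045 = 3*√2005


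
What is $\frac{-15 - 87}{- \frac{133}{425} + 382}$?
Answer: $- \frac{43350}{162217} \approx -0.26723$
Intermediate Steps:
$\frac{-15 - 87}{- \frac{133}{425} + 382} = - \frac{102}{\left(-133\right) \frac{1}{425} + 382} = - \frac{102}{- \frac{133}{425} + 382} = - \frac{102}{\frac{162217}{425}} = \left(-102\right) \frac{425}{162217} = - \frac{43350}{162217}$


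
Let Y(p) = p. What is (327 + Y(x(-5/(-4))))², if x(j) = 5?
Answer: 110224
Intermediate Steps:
(327 + Y(x(-5/(-4))))² = (327 + 5)² = 332² = 110224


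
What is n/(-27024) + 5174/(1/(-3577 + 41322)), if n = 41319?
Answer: 1759195997267/9008 ≈ 1.9529e+8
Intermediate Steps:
n/(-27024) + 5174/(1/(-3577 + 41322)) = 41319/(-27024) + 5174/(1/(-3577 + 41322)) = 41319*(-1/27024) + 5174/(1/37745) = -13773/9008 + 5174/(1/37745) = -13773/9008 + 5174*37745 = -13773/9008 + 195292630 = 1759195997267/9008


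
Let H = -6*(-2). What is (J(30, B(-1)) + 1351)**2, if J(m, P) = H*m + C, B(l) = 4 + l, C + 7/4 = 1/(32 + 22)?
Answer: 34077529201/11664 ≈ 2.9216e+6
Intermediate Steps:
C = -187/108 (C = -7/4 + 1/(32 + 22) = -7/4 + 1/54 = -187/108 ≈ -1.7315)
H = 12
J(m, P) = -187/108 + 12*m (J(m, P) = 12*m - 187/108 = -187/108 + 12*m)
(J(30, B(-1)) + 1351)**2 = ((-187/108 + 12*30) + 1351)**2 = ((-187/108 + 360) + 1351)**2 = (38693/108 + 1351)**2 = (184601/108)**2 = 34077529201/11664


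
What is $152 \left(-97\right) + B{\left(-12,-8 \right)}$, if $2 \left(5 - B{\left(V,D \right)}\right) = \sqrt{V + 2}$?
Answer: $-14739 - \frac{i \sqrt{10}}{2} \approx -14739.0 - 1.5811 i$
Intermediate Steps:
$B{\left(V,D \right)} = 5 - \frac{\sqrt{2 + V}}{2}$ ($B{\left(V,D \right)} = 5 - \frac{\sqrt{V + 2}}{2} = 5 - \frac{\sqrt{2 + V}}{2}$)
$152 \left(-97\right) + B{\left(-12,-8 \right)} = 152 \left(-97\right) + \left(5 - \frac{\sqrt{2 - 12}}{2}\right) = -14744 + \left(5 - \frac{\sqrt{-10}}{2}\right) = -14744 + \left(5 - \frac{i \sqrt{10}}{2}\right) = -14739 - \frac{i \sqrt{10}}{2}$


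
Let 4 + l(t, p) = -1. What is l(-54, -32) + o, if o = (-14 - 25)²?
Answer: 1516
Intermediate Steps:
l(t, p) = -5 (l(t, p) = -4 - 1 = -5)
o = 1521 (o = (-39)² = 1521)
l(-54, -32) + o = -5 + 1521 = 1516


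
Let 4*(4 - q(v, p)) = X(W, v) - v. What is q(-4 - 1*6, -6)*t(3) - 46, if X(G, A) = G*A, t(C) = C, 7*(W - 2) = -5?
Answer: -223/7 ≈ -31.857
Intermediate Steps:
W = 9/7 (W = 2 + (⅐)*(-5) = 2 - 5/7 = 9/7 ≈ 1.2857)
X(G, A) = A*G
q(v, p) = 4 - v/14 (q(v, p) = 4 - (v*(9/7) - v)/4 = 4 - (9*v/7 - v)/4 = 4 - v/14)
q(-4 - 1*6, -6)*t(3) - 46 = (4 - (-4 - 1*6)/14)*3 - 46 = (4 - (-4 - 6)/14)*3 - 46 = (4 - 1/14*(-10))*3 - 46 = (4 + 5/7)*3 - 46 = (33/7)*3 - 46 = 99/7 - 46 = -223/7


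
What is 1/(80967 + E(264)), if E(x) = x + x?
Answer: 1/81495 ≈ 1.2271e-5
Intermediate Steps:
E(x) = 2*x
1/(80967 + E(264)) = 1/(80967 + 2*264) = 1/(80967 + 528) = 1/81495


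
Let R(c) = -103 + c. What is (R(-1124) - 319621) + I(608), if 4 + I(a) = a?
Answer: -320244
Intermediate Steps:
I(a) = -4 + a
(R(-1124) - 319621) + I(608) = ((-103 - 1124) - 319621) + (-4 + 608) = (-1227 - 319621) + 604 = -320848 + 604 = -320244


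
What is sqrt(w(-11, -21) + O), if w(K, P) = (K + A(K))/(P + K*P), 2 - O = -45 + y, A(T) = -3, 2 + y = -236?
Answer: sqrt(64110)/15 ≈ 16.880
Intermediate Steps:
y = -238 (y = -2 - 236 = -238)
O = 285 (O = 2 - (-45 - 238) = 2 - 1*(-283) = 2 + 283 = 285)
w(K, P) = (-3 + K)/(P + K*P) (w(K, P) = (K - 3)/(P + K*P) = (-3 + K)/(P + K*P))
sqrt(w(-11, -21) + O) = sqrt((-3 - 11)/((-21)*(1 - 11)) + 285) = sqrt(-1/21*(-14)/(-10) + 285) = sqrt(-1/21*(-1/10)*(-14) + 285) = sqrt(-1/15 + 285) = sqrt(4274/15) = sqrt(64110)/15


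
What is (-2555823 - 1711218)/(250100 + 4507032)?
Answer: -4267041/4757132 ≈ -0.89698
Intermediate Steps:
(-2555823 - 1711218)/(250100 + 4507032) = -4267041/4757132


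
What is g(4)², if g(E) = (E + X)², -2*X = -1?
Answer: 6561/16 ≈ 410.06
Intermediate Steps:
X = ½ (X = -½*(-1) = ½ ≈ 0.50000)
g(E) = (½ + E)² (g(E) = (E + ½)² = (½ + E)²)
g(4)² = ((1 + 2*4)²/4)² = ((1 + 8)²/4)² = ((¼)*9²)² = ((¼)*81)² = (81/4)² = 6561/16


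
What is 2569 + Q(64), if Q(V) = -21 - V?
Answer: 2484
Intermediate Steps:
2569 + Q(64) = 2569 + (-21 - 1*64) = 2569 + (-21 - 64) = 2569 - 85 = 2484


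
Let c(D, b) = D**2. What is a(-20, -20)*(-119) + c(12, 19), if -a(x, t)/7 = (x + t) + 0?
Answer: -33176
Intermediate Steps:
a(x, t) = -7*t - 7*x (a(x, t) = -7*((x + t) + 0) = -7*((t + x) + 0) = -7*(t + x) = -7*t - 7*x)
a(-20, -20)*(-119) + c(12, 19) = (-7*(-20) - 7*(-20))*(-119) + 12**2 = (140 + 140)*(-119) + 144 = 280*(-119) + 144 = -33320 + 144 = -33176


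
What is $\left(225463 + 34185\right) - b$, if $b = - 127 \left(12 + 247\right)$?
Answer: $292541$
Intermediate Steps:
$b = -32893$ ($b = \left(-127\right) 259 = -32893$)
$\left(225463 + 34185\right) - b = \left(225463 + 34185\right) - -32893 = 259648 + 32893 = 292541$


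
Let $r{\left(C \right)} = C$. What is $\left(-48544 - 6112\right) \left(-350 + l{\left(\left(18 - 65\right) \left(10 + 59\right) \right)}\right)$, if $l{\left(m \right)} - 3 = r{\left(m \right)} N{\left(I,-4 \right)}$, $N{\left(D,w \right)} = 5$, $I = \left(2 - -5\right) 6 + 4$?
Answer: $905212672$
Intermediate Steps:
$I = 46$ ($I = \left(2 + 5\right) 6 + 4 = 7 \cdot 6 + 4 = 42 + 4 = 46$)
$l{\left(m \right)} = 3 + 5 m$ ($l{\left(m \right)} = 3 + m 5 = 3 + 5 m$)
$\left(-48544 - 6112\right) \left(-350 + l{\left(\left(18 - 65\right) \left(10 + 59\right) \right)}\right) = \left(-48544 - 6112\right) \left(-350 + \left(3 + 5 \left(18 - 65\right) \left(10 + 59\right)\right)\right) = - 54656 \left(-350 + \left(3 + 5 \left(\left(-47\right) 69\right)\right)\right) = - 54656 \left(-350 + \left(3 + 5 \left(-3243\right)\right)\right) = - 54656 \left(-350 + \left(3 - 16215\right)\right) = - 54656 \left(-350 - 16212\right) = \left(-54656\right) \left(-16562\right) = 905212672$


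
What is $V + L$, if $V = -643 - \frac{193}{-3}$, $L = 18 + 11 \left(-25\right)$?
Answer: $- \frac{2507}{3} \approx -835.67$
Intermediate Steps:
$L = -257$ ($L = 18 - 275 = -257$)
$V = - \frac{1736}{3}$ ($V = -643 - - \frac{193}{3} = -643 + \frac{193}{3} = - \frac{1736}{3} \approx -578.67$)
$V + L = - \frac{1736}{3} - 257 = - \frac{2507}{3}$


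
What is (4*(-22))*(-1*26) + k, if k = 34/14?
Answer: 16033/7 ≈ 2290.4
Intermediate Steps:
k = 17/7 (k = 34*(1/14) = 17/7 ≈ 2.4286)
(4*(-22))*(-1*26) + k = (4*(-22))*(-1*26) + 17/7 = -88*(-26) + 17/7 = 2288 + 17/7 = 16033/7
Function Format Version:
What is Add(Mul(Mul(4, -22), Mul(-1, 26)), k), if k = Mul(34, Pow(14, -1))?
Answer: Rational(16033, 7) ≈ 2290.4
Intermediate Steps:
k = Rational(17, 7) (k = Mul(34, Rational(1, 14)) = Rational(17, 7) ≈ 2.4286)
Add(Mul(Mul(4, -22), Mul(-1, 26)), k) = Add(Mul(Mul(4, -22), Mul(-1, 26)), Rational(17, 7)) = Add(Mul(-88, -26), Rational(17, 7)) = Add(2288, Rational(17, 7)) = Rational(16033, 7)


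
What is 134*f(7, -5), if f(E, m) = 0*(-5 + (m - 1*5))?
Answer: 0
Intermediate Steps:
f(E, m) = 0 (f(E, m) = 0*(-5 + (m - 5)) = 0*(-5 + (-5 + m)) = 0*(-10 + m) = 0)
134*f(7, -5) = 134*0 = 0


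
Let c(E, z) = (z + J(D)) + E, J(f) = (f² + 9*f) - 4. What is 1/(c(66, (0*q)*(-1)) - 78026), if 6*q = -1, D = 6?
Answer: -1/77874 ≈ -1.2841e-5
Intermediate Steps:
q = -⅙ (q = (⅙)*(-1) = -⅙ ≈ -0.16667)
J(f) = -4 + f² + 9*f
c(E, z) = 86 + E + z (c(E, z) = (z + (-4 + 6² + 9*6)) + E = (z + (-4 + 36 + 54)) + E = (z + 86) + E = (86 + z) + E = 86 + E + z)
1/(c(66, (0*q)*(-1)) - 78026) = 1/((86 + 66 + (0*(-⅙))*(-1)) - 78026) = 1/((86 + 66 + 0*(-1)) - 78026) = 1/((86 + 66 + 0) - 78026) = 1/(152 - 78026) = 1/(-77874) = -1/77874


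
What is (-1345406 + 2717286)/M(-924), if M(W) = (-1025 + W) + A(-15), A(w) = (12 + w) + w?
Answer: -1371880/1967 ≈ -697.45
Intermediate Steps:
A(w) = 12 + 2*w
M(W) = -1043 + W (M(W) = (-1025 + W) + (12 + 2*(-15)) = (-1025 + W) + (12 - 30) = (-1025 + W) - 18 = -1043 + W)
(-1345406 + 2717286)/M(-924) = (-1345406 + 2717286)/(-1043 - 924) = 1371880/(-1967) = 1371880*(-1/1967) = -1371880/1967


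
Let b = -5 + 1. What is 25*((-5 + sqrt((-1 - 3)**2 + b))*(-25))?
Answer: 3125 - 1250*sqrt(3) ≈ 959.94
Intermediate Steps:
b = -4
25*((-5 + sqrt((-1 - 3)**2 + b))*(-25)) = 25*((-5 + sqrt((-1 - 3)**2 - 4))*(-25)) = 25*((-5 + sqrt((-4)**2 - 4))*(-25)) = 25*((-5 + sqrt(16 - 4))*(-25)) = 25*((-5 + sqrt(12))*(-25)) = 25*((-5 + 2*sqrt(3))*(-25)) = 25*(125 - 50*sqrt(3)) = 3125 - 1250*sqrt(3)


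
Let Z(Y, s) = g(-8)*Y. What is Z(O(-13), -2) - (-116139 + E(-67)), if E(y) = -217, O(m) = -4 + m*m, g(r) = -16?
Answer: 113716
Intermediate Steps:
O(m) = -4 + m²
Z(Y, s) = -16*Y
Z(O(-13), -2) - (-116139 + E(-67)) = -16*(-4 + (-13)²) - (-116139 - 217) = -16*(-4 + 169) - 1*(-116356) = -16*165 + 116356 = -2640 + 116356 = 113716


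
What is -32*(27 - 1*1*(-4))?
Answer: -992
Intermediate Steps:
-32*(27 - 1*1*(-4)) = -32*(27 - 1*(-4)) = -32*(27 + 4) = -32*31 = -992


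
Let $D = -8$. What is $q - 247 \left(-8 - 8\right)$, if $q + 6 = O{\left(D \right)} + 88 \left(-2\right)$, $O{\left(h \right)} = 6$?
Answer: $3776$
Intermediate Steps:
$q = -176$ ($q = -6 + \left(6 + 88 \left(-2\right)\right) = -6 + \left(6 - 176\right) = -6 - 170 = -176$)
$q - 247 \left(-8 - 8\right) = -176 - 247 \left(-8 - 8\right) = -176 - -3952 = -176 + 3952 = 3776$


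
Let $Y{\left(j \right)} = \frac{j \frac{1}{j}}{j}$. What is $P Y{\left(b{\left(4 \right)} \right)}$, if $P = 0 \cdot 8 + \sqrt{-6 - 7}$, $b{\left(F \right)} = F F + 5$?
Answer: $\frac{i \sqrt{13}}{21} \approx 0.17169 i$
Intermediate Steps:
$b{\left(F \right)} = 5 + F^{2}$ ($b{\left(F \right)} = F^{2} + 5 = 5 + F^{2}$)
$Y{\left(j \right)} = \frac{1}{j}$ ($Y{\left(j \right)} = 1 \frac{1}{j} = \frac{1}{j}$)
$P = i \sqrt{13}$ ($P = 0 + \sqrt{-13} = 0 + i \sqrt{13} = i \sqrt{13} \approx 3.6056 i$)
$P Y{\left(b{\left(4 \right)} \right)} = \frac{i \sqrt{13}}{5 + 4^{2}} = \frac{i \sqrt{13}}{5 + 16} = \frac{i \sqrt{13}}{21}$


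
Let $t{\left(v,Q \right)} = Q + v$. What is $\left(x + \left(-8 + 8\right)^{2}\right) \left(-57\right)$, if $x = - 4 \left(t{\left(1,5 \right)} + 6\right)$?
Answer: $2736$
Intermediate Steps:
$x = -48$ ($x = - 4 \left(\left(5 + 1\right) + 6\right) = - 4 \left(6 + 6\right) = \left(-4\right) 12 = -48$)
$\left(x + \left(-8 + 8\right)^{2}\right) \left(-57\right) = \left(-48 + \left(-8 + 8\right)^{2}\right) \left(-57\right) = \left(-48 + 0^{2}\right) \left(-57\right) = \left(-48 + 0\right) \left(-57\right) = \left(-48\right) \left(-57\right) = 2736$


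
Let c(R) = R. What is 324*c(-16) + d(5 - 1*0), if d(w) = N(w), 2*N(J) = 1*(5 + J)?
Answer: -5179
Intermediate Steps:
N(J) = 5/2 + J/2 (N(J) = (1*(5 + J))/2 = (5 + J)/2 = 5/2 + J/2)
d(w) = 5/2 + w/2
324*c(-16) + d(5 - 1*0) = 324*(-16) + (5/2 + (5 - 1*0)/2) = -5184 + (5/2 + (5 + 0)/2) = -5184 + (5/2 + (½)*5) = -5184 + (5/2 + 5/2) = -5184 + 5 = -5179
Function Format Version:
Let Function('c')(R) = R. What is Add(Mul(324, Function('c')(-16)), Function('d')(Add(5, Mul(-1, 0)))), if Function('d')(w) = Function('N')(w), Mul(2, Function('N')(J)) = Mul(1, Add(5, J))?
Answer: -5179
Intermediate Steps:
Function('N')(J) = Add(Rational(5, 2), Mul(Rational(1, 2), J)) (Function('N')(J) = Mul(Rational(1, 2), Mul(1, Add(5, J))) = Mul(Rational(1, 2), Add(5, J)) = Add(Rational(5, 2), Mul(Rational(1, 2), J)))
Function('d')(w) = Add(Rational(5, 2), Mul(Rational(1, 2), w))
Add(Mul(324, Function('c')(-16)), Function('d')(Add(5, Mul(-1, 0)))) = Add(Mul(324, -16), Add(Rational(5, 2), Mul(Rational(1, 2), Add(5, Mul(-1, 0))))) = Add(-5184, Add(Rational(5, 2), Mul(Rational(1, 2), Add(5, 0)))) = Add(-5184, Add(Rational(5, 2), Mul(Rational(1, 2), 5))) = Add(-5184, Add(Rational(5, 2), Rational(5, 2))) = Add(-5184, 5) = -5179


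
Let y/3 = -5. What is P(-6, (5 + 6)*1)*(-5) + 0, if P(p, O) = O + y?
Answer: 20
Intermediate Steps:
y = -15 (y = 3*(-5) = -15)
P(p, O) = -15 + O (P(p, O) = O - 15 = -15 + O)
P(-6, (5 + 6)*1)*(-5) + 0 = (-15 + (5 + 6)*1)*(-5) + 0 = (-15 + 11*1)*(-5) + 0 = (-15 + 11)*(-5) + 0 = -4*(-5) + 0 = 20 + 0 = 20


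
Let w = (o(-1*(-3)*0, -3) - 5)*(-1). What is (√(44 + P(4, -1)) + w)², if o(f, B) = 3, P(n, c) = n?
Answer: 52 + 16*√3 ≈ 79.713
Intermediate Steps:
w = 2 (w = (3 - 5)*(-1) = -2*(-1) = 2)
(√(44 + P(4, -1)) + w)² = (√(44 + 4) + 2)² = (√48 + 2)² = (4*√3 + 2)² = (2 + 4*√3)²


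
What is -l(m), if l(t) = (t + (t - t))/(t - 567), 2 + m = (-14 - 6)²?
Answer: 398/169 ≈ 2.3550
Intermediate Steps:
m = 398 (m = -2 + (-14 - 6)² = -2 + (-20)² = -2 + 400 = 398)
l(t) = t/(-567 + t) (l(t) = (t + 0)/(-567 + t) = t/(-567 + t))
-l(m) = -398/(-567 + 398) = -398/(-169) = -398*(-1)/169 = -1*(-398/169) = 398/169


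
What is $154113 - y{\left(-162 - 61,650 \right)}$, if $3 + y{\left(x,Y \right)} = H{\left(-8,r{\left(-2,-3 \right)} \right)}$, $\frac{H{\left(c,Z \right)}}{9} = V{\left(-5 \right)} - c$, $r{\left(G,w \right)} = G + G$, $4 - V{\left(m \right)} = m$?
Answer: $153963$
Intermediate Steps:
$V{\left(m \right)} = 4 - m$
$r{\left(G,w \right)} = 2 G$
$H{\left(c,Z \right)} = 81 - 9 c$ ($H{\left(c,Z \right)} = 9 \left(\left(4 - -5\right) - c\right) = 9 \left(\left(4 + 5\right) - c\right) = 9 \left(9 - c\right) = 81 - 9 c$)
$y{\left(x,Y \right)} = 150$ ($y{\left(x,Y \right)} = -3 + \left(81 - -72\right) = -3 + \left(81 + 72\right) = -3 + 153 = 150$)
$154113 - y{\left(-162 - 61,650 \right)} = 154113 - 150 = 153963$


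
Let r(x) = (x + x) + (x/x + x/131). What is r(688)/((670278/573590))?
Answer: 51931404625/43903209 ≈ 1182.9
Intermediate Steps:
r(x) = 1 + 263*x/131 (r(x) = 2*x + (1 + x*(1/131)) = 2*x + (1 + x/131) = 1 + 263*x/131)
r(688)/((670278/573590)) = (1 + (263/131)*688)/((670278/573590)) = (1 + 180944/131)/((670278*(1/573590))) = 181075/(131*(335139/286795)) = (181075/131)*(286795/335139) = 51931404625/43903209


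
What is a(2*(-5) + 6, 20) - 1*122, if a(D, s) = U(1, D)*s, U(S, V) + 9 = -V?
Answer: -222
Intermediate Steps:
U(S, V) = -9 - V
a(D, s) = s*(-9 - D) (a(D, s) = (-9 - D)*s = s*(-9 - D))
a(2*(-5) + 6, 20) - 1*122 = -1*20*(9 + (2*(-5) + 6)) - 1*122 = -1*20*(9 + (-10 + 6)) - 122 = -1*20*(9 - 4) - 122 = -1*20*5 - 122 = -100 - 122 = -222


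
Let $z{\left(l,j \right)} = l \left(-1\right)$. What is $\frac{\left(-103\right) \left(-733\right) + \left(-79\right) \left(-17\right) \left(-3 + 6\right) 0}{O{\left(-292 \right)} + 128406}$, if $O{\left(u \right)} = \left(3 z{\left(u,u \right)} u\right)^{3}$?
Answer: $- \frac{75499}{16736354753624682} \approx -4.5111 \cdot 10^{-12}$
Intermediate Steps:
$z{\left(l,j \right)} = - l$
$O{\left(u \right)} = - 27 u^{6}$ ($O{\left(u \right)} = \left(3 \left(- u\right) u\right)^{3} = \left(- 3 u u\right)^{3} = \left(- 3 u^{2}\right)^{3} = - 27 u^{6}$)
$\frac{\left(-103\right) \left(-733\right) + \left(-79\right) \left(-17\right) \left(-3 + 6\right) 0}{O{\left(-292 \right)} + 128406} = \frac{\left(-103\right) \left(-733\right) + \left(-79\right) \left(-17\right) \left(-3 + 6\right) 0}{- 27 \left(-292\right)^{6} + 128406} = \frac{75499 + 1343 \cdot 3 \cdot 0}{\left(-27\right) 619864990879744 + 128406} = \frac{75499 + 1343 \cdot 0}{-16736354753753088 + 128406} = \frac{75499 + 0}{-16736354753624682} = 75499 \left(- \frac{1}{16736354753624682}\right) = - \frac{75499}{16736354753624682}$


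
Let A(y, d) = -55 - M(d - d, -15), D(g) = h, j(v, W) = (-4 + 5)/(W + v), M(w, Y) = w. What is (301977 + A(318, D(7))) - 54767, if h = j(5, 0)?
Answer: 247155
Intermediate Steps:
j(v, W) = 1/(W + v)
h = ⅕ (h = 1/(0 + 5) = 1/5 = ⅕ ≈ 0.20000)
D(g) = ⅕
A(y, d) = -55 (A(y, d) = -55 - (d - d) = -55 - 1*0 = -55 + 0 = -55)
(301977 + A(318, D(7))) - 54767 = (301977 - 55) - 54767 = 301922 - 54767 = 247155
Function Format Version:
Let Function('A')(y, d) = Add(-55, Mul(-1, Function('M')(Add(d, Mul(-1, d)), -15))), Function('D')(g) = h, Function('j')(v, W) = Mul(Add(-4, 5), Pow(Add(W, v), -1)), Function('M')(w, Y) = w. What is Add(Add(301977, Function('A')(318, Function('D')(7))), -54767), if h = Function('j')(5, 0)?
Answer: 247155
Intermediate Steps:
Function('j')(v, W) = Pow(Add(W, v), -1) (Function('j')(v, W) = Mul(1, Pow(Add(W, v), -1)) = Pow(Add(W, v), -1))
h = Rational(1, 5) (h = Pow(Add(0, 5), -1) = Pow(5, -1) = Rational(1, 5) ≈ 0.20000)
Function('D')(g) = Rational(1, 5)
Function('A')(y, d) = -55 (Function('A')(y, d) = Add(-55, Mul(-1, Add(d, Mul(-1, d)))) = Add(-55, Mul(-1, 0)) = Add(-55, 0) = -55)
Add(Add(301977, Function('A')(318, Function('D')(7))), -54767) = Add(Add(301977, -55), -54767) = Add(301922, -54767) = 247155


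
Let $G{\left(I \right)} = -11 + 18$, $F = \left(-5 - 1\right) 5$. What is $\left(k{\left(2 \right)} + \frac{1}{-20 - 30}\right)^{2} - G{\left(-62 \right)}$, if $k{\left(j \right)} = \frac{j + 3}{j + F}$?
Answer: $- \frac{3410679}{490000} \approx -6.9606$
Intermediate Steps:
$F = -30$ ($F = \left(-6\right) 5 = -30$)
$G{\left(I \right)} = 7$
$k{\left(j \right)} = \frac{3 + j}{-30 + j}$ ($k{\left(j \right)} = \frac{j + 3}{j - 30} = \frac{3 + j}{-30 + j}$)
$\left(k{\left(2 \right)} + \frac{1}{-20 - 30}\right)^{2} - G{\left(-62 \right)} = \left(\frac{3 + 2}{-30 + 2} + \frac{1}{-20 - 30}\right)^{2} - 7 = \left(\frac{1}{-28} \cdot 5 + \frac{1}{-50}\right)^{2} - 7 = \left(\left(- \frac{1}{28}\right) 5 - \frac{1}{50}\right)^{2} - 7 = \left(- \frac{5}{28} - \frac{1}{50}\right)^{2} - 7 = \left(- \frac{139}{700}\right)^{2} - 7 = \frac{19321}{490000} - 7 = - \frac{3410679}{490000}$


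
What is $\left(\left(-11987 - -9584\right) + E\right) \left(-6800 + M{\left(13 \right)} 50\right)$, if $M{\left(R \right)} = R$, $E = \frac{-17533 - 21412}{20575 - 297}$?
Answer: $\frac{149958460425}{10139} \approx 1.479 \cdot 10^{7}$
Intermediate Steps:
$E = - \frac{38945}{20278} \approx -1.9206$
$\left(\left(-11987 - -9584\right) + E\right) \left(-6800 + M{\left(13 \right)} 50\right) = \left(\left(-11987 - -9584\right) - \frac{38945}{20278}\right) \left(-6800 + 13 \cdot 50\right) = \left(\left(-11987 + 9584\right) - \frac{38945}{20278}\right) \left(-6800 + 650\right) = \left(-2403 - \frac{38945}{20278}\right) \left(-6150\right) = \left(- \frac{48766979}{20278}\right) \left(-6150\right) = \frac{149958460425}{10139}$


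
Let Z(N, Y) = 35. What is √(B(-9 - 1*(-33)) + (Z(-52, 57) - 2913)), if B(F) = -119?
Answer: 9*I*√37 ≈ 54.745*I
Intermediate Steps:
√(B(-9 - 1*(-33)) + (Z(-52, 57) - 2913)) = √(-119 + (35 - 2913)) = √(-119 - 2878) = √(-2997) = 9*I*√37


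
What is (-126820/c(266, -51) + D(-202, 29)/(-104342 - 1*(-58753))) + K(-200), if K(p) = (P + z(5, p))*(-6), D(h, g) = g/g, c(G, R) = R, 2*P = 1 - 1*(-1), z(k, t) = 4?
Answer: 335990927/136767 ≈ 2456.7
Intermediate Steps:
P = 1 (P = (1 - 1*(-1))/2 = (1 + 1)/2 = (½)*2 = 1)
D(h, g) = 1
K(p) = -30 (K(p) = (1 + 4)*(-6) = 5*(-6) = -30)
(-126820/c(266, -51) + D(-202, 29)/(-104342 - 1*(-58753))) + K(-200) = (-126820/(-51) + 1/(-104342 - 1*(-58753))) - 30 = (-126820*(-1/51) + 1/(-104342 + 58753)) - 30 = (7460/3 + 1/(-45589)) - 30 = (7460/3 + 1*(-1/45589)) - 30 = (7460/3 - 1/45589) - 30 = 340093937/136767 - 30 = 335990927/136767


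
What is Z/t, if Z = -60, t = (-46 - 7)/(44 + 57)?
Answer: 6060/53 ≈ 114.34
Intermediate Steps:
t = -53/101 ≈ -0.52475
Z/t = -60/(-53/101) = -101/53*(-60) = 6060/53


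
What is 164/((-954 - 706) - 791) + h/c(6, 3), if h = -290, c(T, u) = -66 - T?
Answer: 116497/29412 ≈ 3.9609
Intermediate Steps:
164/((-954 - 706) - 791) + h/c(6, 3) = 164/((-954 - 706) - 791) - 290/(-66 - 1*6) = 164/(-1660 - 791) - 290/(-66 - 6) = 164/(-2451) - 290/(-72) = 164*(-1/2451) - 290*(-1/72) = -164/2451 + 145/36 = 116497/29412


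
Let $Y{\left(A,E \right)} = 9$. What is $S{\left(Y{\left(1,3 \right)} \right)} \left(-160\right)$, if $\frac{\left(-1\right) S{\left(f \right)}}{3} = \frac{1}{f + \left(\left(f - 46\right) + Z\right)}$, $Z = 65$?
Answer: $\frac{480}{37} \approx 12.973$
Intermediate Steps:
$S{\left(f \right)} = - \frac{3}{19 + 2 f}$ ($S{\left(f \right)} = - \frac{3}{f + \left(\left(f - 46\right) + 65\right)} = - \frac{3}{f + \left(\left(-46 + f\right) + 65\right)} = - \frac{3}{f + \left(19 + f\right)} = - \frac{3}{19 + 2 f}$)
$S{\left(Y{\left(1,3 \right)} \right)} \left(-160\right) = - \frac{3}{19 + 2 \cdot 9} \left(-160\right) = - \frac{3}{19 + 18} \left(-160\right) = - \frac{3}{37} \left(-160\right) = \left(-3\right) \frac{1}{37} \left(-160\right) = \left(- \frac{3}{37}\right) \left(-160\right) = \frac{480}{37}$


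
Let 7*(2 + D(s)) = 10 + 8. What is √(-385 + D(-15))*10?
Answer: 30*I*√2093/7 ≈ 196.07*I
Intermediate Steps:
D(s) = 4/7 (D(s) = -2 + (10 + 8)/7 = -2 + (⅐)*18 = -2 + 18/7 = 4/7)
√(-385 + D(-15))*10 = √(-385 + 4/7)*10 = √(-2691/7)*10 = (3*I*√2093/7)*10 = 30*I*√2093/7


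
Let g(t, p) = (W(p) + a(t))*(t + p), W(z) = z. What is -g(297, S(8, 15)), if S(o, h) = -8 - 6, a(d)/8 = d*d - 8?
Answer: -199683102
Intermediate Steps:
a(d) = -64 + 8*d**2 (a(d) = 8*(d*d - 8) = 8*(d**2 - 8) = 8*(-8 + d**2) = -64 + 8*d**2)
S(o, h) = -14
g(t, p) = (p + t)*(-64 + p + 8*t**2) (g(t, p) = (p + (-64 + 8*t**2))*(t + p) = (-64 + p + 8*t**2)*(p + t) = (p + t)*(-64 + p + 8*t**2))
-g(297, S(8, 15)) = -((-14)**2 - 14*297 + 8*(-14)*(-8 + 297**2) + 8*297*(-8 + 297**2)) = -(196 - 4158 + 8*(-14)*(-8 + 88209) + 8*297*(-8 + 88209)) = -(196 - 4158 + 8*(-14)*88201 + 8*297*88201) = -(196 - 4158 - 9878512 + 209565576) = -1*199683102 = -199683102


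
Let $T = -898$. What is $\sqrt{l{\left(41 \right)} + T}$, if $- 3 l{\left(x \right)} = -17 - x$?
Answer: $\frac{2 i \sqrt{1977}}{3} \approx 29.642 i$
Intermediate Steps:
$l{\left(x \right)} = \frac{17}{3} + \frac{x}{3}$ ($l{\left(x \right)} = - \frac{-17 - x}{3} = \frac{17}{3} + \frac{x}{3}$)
$\sqrt{l{\left(41 \right)} + T} = \sqrt{\left(\frac{17}{3} + \frac{1}{3} \cdot 41\right) - 898} = \sqrt{\left(\frac{17}{3} + \frac{41}{3}\right) - 898} = \sqrt{\frac{58}{3} - 898} = \sqrt{- \frac{2636}{3}} = \frac{2 i \sqrt{1977}}{3}$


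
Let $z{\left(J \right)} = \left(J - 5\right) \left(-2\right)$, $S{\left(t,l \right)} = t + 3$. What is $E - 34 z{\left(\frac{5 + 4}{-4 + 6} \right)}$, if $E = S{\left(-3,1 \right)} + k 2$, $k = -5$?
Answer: $-44$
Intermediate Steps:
$S{\left(t,l \right)} = 3 + t$
$z{\left(J \right)} = 10 - 2 J$ ($z{\left(J \right)} = \left(-5 + J\right) \left(-2\right) = 10 - 2 J$)
$E = -10$ ($E = \left(3 - 3\right) - 10 = 0 - 10 = -10$)
$E - 34 z{\left(\frac{5 + 4}{-4 + 6} \right)} = -10 - 34 \left(10 - 2 \frac{5 + 4}{-4 + 6}\right) = -10 - 34 \left(10 - 2 \cdot \frac{9}{2}\right) = -10 - 34 \left(10 - 2 \cdot 9 \cdot \frac{1}{2}\right) = -10 - 34 \left(10 - 9\right) = -10 - 34 = -44$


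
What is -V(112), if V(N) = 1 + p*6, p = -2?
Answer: 11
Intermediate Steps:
V(N) = -11 (V(N) = 1 - 2*6 = 1 - 12 = -11)
-V(112) = -1*(-11) = 11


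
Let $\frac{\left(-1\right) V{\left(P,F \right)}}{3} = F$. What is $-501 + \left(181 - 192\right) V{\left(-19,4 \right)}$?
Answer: $-369$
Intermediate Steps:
$V{\left(P,F \right)} = - 3 F$
$-501 + \left(181 - 192\right) V{\left(-19,4 \right)} = -501 + \left(181 - 192\right) \left(\left(-3\right) 4\right) = -501 + \left(181 - 192\right) \left(-12\right) = -501 - -132 = -501 + 132 = -369$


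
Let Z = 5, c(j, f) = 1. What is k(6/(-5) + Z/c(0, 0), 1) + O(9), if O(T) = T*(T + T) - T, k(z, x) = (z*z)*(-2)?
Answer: 3103/25 ≈ 124.12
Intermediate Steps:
k(z, x) = -2*z² (k(z, x) = z²*(-2) = -2*z²)
O(T) = -T + 2*T² (O(T) = T*(2*T) - T = 2*T² - T = -T + 2*T²)
k(6/(-5) + Z/c(0, 0), 1) + O(9) = -2*(6/(-5) + 5/1)² + 9*(-1 + 2*9) = -2*(6*(-⅕) + 5*1)² + 9*(-1 + 18) = -2*(-6/5 + 5)² + 9*17 = -2*(19/5)² + 153 = -2*361/25 + 153 = -722/25 + 153 = 3103/25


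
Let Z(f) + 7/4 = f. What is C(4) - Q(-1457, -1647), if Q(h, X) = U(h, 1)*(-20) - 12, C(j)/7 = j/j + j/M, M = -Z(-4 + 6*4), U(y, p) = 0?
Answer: 1275/73 ≈ 17.466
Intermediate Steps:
Z(f) = -7/4 + f
M = -73/4 (M = -(-7/4 + (-4 + 6*4)) = -(-7/4 + (-4 + 24)) = -(-7/4 + 20) = -1*73/4 = -73/4 ≈ -18.250)
C(j) = 7 - 28*j/73 (C(j) = 7*(j/j + j/(-73/4)) = 7*(1 + j*(-4/73)) = 7*(1 - 4*j/73) = 7 - 28*j/73)
Q(h, X) = -12 (Q(h, X) = 0*(-20) - 12 = 0 - 12 = -12)
C(4) - Q(-1457, -1647) = (7 - 28/73*4) - 1*(-12) = (7 - 112/73) + 12 = 399/73 + 12 = 1275/73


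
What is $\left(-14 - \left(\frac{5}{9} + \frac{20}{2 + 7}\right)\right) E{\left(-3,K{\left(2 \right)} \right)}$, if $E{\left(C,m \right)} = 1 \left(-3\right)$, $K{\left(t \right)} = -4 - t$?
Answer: $\frac{151}{3} \approx 50.333$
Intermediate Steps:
$E{\left(C,m \right)} = -3$
$\left(-14 - \left(\frac{5}{9} + \frac{20}{2 + 7}\right)\right) E{\left(-3,K{\left(2 \right)} \right)} = \left(-14 - \left(\frac{5}{9} + \frac{20}{2 + 7}\right)\right) \left(-3\right) = \left(-14 - \left(\frac{5}{9} + \frac{20}{9}\right)\right) \left(-3\right) = \left(-14 - \frac{25}{9}\right) \left(-3\right) = \left(- \frac{151}{9}\right) \left(-3\right) = \frac{151}{3}$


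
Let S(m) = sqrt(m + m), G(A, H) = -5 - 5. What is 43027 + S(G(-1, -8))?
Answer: 43027 + 2*I*sqrt(5) ≈ 43027.0 + 4.4721*I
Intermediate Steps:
G(A, H) = -10
S(m) = sqrt(2)*sqrt(m) (S(m) = sqrt(2*m) = sqrt(2)*sqrt(m))
43027 + S(G(-1, -8)) = 43027 + sqrt(2)*sqrt(-10) = 43027 + sqrt(2)*(I*sqrt(10)) = 43027 + 2*I*sqrt(5)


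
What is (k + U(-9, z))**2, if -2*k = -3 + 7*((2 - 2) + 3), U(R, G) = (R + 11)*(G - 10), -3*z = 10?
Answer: 11449/9 ≈ 1272.1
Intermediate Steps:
z = -10/3 (z = -1/3*10 = -10/3 ≈ -3.3333)
U(R, G) = (-10 + G)*(11 + R) (U(R, G) = (11 + R)*(-10 + G) = (-10 + G)*(11 + R))
k = -9 (k = -(-3 + 7*((2 - 2) + 3))/2 = -(-3 + 7*(0 + 3))/2 = -(-3 + 7*3)/2 = -(-3 + 21)/2 = -1/2*18 = -9)
(k + U(-9, z))**2 = (-9 + (-110 - 10*(-9) + 11*(-10/3) - 10/3*(-9)))**2 = (-9 + (-110 + 90 - 110/3 + 30))**2 = (-9 - 80/3)**2 = (-107/3)**2 = 11449/9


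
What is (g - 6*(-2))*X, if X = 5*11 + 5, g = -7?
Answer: 300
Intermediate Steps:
X = 60 (X = 55 + 5 = 60)
(g - 6*(-2))*X = (-7 - 6*(-2))*60 = (-7 + 12)*60 = 5*60 = 300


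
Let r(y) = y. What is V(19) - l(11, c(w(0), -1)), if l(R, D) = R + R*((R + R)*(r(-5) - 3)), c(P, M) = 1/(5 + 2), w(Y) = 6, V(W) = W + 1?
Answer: 1945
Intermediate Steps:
V(W) = 1 + W
c(P, M) = 1/7
l(R, D) = R - 16*R**2 (l(R, D) = R + R*((R + R)*(-5 - 3)) = R + R*((2*R)*(-8)) = R + R*(-16*R) = R - 16*R**2)
V(19) - l(11, c(w(0), -1)) = (1 + 19) - 11*(1 - 16*11) = 20 - 11*(1 - 176) = 20 - 11*(-175) = 20 - 1*(-1925) = 20 + 1925 = 1945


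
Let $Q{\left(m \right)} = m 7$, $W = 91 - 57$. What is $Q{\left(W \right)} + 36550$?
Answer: $36788$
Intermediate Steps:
$W = 34$
$Q{\left(m \right)} = 7 m$
$Q{\left(W \right)} + 36550 = 7 \cdot 34 + 36550 = 238 + 36550 = 36788$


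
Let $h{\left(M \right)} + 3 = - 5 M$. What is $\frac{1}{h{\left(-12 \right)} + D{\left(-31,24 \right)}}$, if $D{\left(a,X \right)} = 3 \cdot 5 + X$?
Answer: $\frac{1}{96} \approx 0.010417$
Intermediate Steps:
$h{\left(M \right)} = -3 - 5 M$
$D{\left(a,X \right)} = 15 + X$
$\frac{1}{h{\left(-12 \right)} + D{\left(-31,24 \right)}} = \frac{1}{\left(-3 - -60\right) + \left(15 + 24\right)} = \frac{1}{\left(-3 + 60\right) + 39} = \frac{1}{57 + 39} = \frac{1}{96}$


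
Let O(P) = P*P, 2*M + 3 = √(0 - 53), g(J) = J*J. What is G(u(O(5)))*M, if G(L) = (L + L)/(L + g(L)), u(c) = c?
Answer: -3/26 + I*√53/26 ≈ -0.11538 + 0.28*I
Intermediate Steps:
g(J) = J²
M = -3/2 + I*√53/2 (M = -3/2 + √(0 - 53)/2 = -3/2 + √(-53)/2 = -3/2 + (I*√53)/2 = -3/2 + I*√53/2 ≈ -1.5 + 3.6401*I)
O(P) = P²
G(L) = 2*L/(L + L²) (G(L) = (L + L)/(L + L²) = (2*L)/(L + L²) = 2*L/(L + L²))
G(u(O(5)))*M = (2/(1 + 5²))*(-3/2 + I*√53/2) = (2/(1 + 25))*(-3/2 + I*√53/2) = (2/26)*(-3/2 + I*√53/2) = (2*(1/26))*(-3/2 + I*√53/2) = (-3/2 + I*√53/2)/13 = -3/26 + I*√53/26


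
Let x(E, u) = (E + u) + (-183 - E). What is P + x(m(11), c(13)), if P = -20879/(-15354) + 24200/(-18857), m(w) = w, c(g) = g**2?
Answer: -4031276789/289530378 ≈ -13.924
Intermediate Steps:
P = 22148503/289530378 (P = -20879*(-1/15354) + 24200*(-1/18857) = 20879/15354 - 24200/18857 = 22148503/289530378 ≈ 0.076498)
x(E, u) = -183 + u
P + x(m(11), c(13)) = 22148503/289530378 + (-183 + 13**2) = 22148503/289530378 + (-183 + 169) = 22148503/289530378 - 14 = -4031276789/289530378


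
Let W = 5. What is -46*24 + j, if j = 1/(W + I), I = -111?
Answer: -117025/106 ≈ -1104.0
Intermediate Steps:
j = -1/106 (j = 1/(5 - 111) = 1/(-106) = -1/106 ≈ -0.0094340)
-46*24 + j = -46*24 - 1/106 = -1104 - 1/106 = -117025/106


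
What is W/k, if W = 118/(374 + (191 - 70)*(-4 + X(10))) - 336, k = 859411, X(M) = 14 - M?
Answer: -62773/160709857 ≈ -0.00039060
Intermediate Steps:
W = -62773/187 (W = 118/(374 + (191 - 70)*(-4 + (14 - 1*10))) - 336 = 118/(374 + 121*(-4 + (14 - 10))) - 336 = 118/(374 + 121*(-4 + 4)) - 336 = 118/(374 + 121*0) - 336 = 118/(374 + 0) - 336 = 118/374 - 336 = (1/374)*118 - 336 = 59/187 - 336 = -62773/187 ≈ -335.68)
W/k = -62773/187/859411 = -62773/187*1/859411 = -62773/160709857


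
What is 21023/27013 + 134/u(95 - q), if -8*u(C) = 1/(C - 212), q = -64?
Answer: 1534791631/27013 ≈ 56817.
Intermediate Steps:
u(C) = -1/(8*(-212 + C)) (u(C) = -1/(8*(C - 212)) = -1/(8*(-212 + C)))
21023/27013 + 134/u(95 - q) = 21023/27013 + 134/((-1/(-1696 + 8*(95 - 1*(-64))))) = 21023*(1/27013) + 134/((-1/(-1696 + 8*(95 + 64)))) = 21023/27013 + 134/((-1/(-1696 + 8*159))) = 21023/27013 + 134/((-1/(-1696 + 1272))) = 21023/27013 + 134/((-1/(-424))) = 21023/27013 + 134/((-1*(-1/424))) = 21023/27013 + 134/(1/424) = 21023/27013 + 134*424 = 21023/27013 + 56816 = 1534791631/27013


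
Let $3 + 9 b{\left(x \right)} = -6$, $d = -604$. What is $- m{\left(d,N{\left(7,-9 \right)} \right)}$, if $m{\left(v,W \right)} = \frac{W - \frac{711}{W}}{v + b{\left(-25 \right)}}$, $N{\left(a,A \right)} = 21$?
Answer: $- \frac{18}{847} \approx -0.021251$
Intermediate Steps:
$b{\left(x \right)} = -1$ ($b{\left(x \right)} = - \frac{1}{3} + \frac{1}{9} \left(-6\right) = - \frac{1}{3} - \frac{2}{3} = -1$)
$m{\left(v,W \right)} = \frac{W - \frac{711}{W}}{-1 + v}$ ($m{\left(v,W \right)} = \frac{W - \frac{711}{W}}{v - 1} = \frac{W - \frac{711}{W}}{-1 + v}$)
$- m{\left(d,N{\left(7,-9 \right)} \right)} = - \frac{-711 + 21^{2}}{21 \left(-1 - 604\right)} = - \frac{-711 + 441}{21 \left(-605\right)} = - \frac{\left(-1\right) \left(-270\right)}{21 \cdot 605} = \left(-1\right) \frac{18}{847} = - \frac{18}{847}$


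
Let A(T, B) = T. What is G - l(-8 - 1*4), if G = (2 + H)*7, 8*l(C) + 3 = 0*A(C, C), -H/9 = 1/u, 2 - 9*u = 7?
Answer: 5111/40 ≈ 127.78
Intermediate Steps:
u = -5/9 (u = 2/9 - 1/9*7 = 2/9 - 7/9 = -5/9 ≈ -0.55556)
H = 81/5 (H = -9/(-5/9) = -9*(-9/5) = 81/5 ≈ 16.200)
l(C) = -3/8 (l(C) = -3/8 + (0*C)/8 = -3/8 + (1/8)*0 = -3/8 + 0 = -3/8)
G = 637/5 (G = (2 + 81/5)*7 = (91/5)*7 = 637/5 ≈ 127.40)
G - l(-8 - 1*4) = 637/5 - 1*(-3/8) = 637/5 + 3/8 = 5111/40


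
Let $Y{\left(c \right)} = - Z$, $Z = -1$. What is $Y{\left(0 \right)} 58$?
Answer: $58$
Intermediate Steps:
$Y{\left(c \right)} = 1$ ($Y{\left(c \right)} = \left(-1\right) \left(-1\right) = 1$)
$Y{\left(0 \right)} 58 = 1 \cdot 58 = 58$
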